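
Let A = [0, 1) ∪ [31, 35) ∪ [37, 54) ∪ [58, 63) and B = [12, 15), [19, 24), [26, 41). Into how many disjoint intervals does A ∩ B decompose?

2

A ∩ B = [31, 35), [37, 41).
That is 2 disjoint pieces.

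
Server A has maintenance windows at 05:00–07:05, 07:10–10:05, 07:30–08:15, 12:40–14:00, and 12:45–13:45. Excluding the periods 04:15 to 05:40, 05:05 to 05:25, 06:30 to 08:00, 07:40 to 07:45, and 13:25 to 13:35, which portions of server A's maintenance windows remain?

First set merges to 05:00-07:05, 07:10-10:05, 12:40-14:00.
Second set merges to 04:15-05:40, 06:30-08:00, 13:25-13:35.
05:00-07:05 minus B → 05:40-06:30.
07:10-10:05 minus B → 08:00-10:05.
12:40-14:00 minus B → 12:40-13:25, 13:35-14:00.

05:40-06:30, 08:00-10:05, 12:40-13:25, 13:35-14:00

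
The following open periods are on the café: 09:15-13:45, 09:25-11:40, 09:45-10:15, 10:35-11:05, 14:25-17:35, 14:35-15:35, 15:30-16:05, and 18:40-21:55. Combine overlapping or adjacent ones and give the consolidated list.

09:25–11:40 overlaps/touches 09:15–13:45 → extend to 09:15–13:45.
09:45–10:15 overlaps/touches 09:15–13:45 → extend to 09:15–13:45.
10:35–11:05 overlaps/touches 09:15–13:45 → extend to 09:15–13:45.
14:25–17:35 is disjoint → start new block.
14:35–15:35 overlaps/touches 14:25–17:35 → extend to 14:25–17:35.
15:30–16:05 overlaps/touches 14:25–17:35 → extend to 14:25–17:35.
18:40–21:55 is disjoint → start new block.

09:15–13:45, 14:25–17:35, 18:40–21:55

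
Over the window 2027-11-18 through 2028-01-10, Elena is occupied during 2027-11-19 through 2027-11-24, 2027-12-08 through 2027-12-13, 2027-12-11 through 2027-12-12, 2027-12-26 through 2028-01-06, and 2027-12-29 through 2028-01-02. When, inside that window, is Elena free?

2027-11-18 through 2027-11-18, 2027-11-25 through 2027-12-07, 2027-12-14 through 2027-12-25, 2028-01-07 through 2028-01-10

The merged coverage is 2027-11-19 through 2027-11-24, 2027-12-08 through 2027-12-13, 2027-12-26 through 2028-01-06.
Gaps within 2027-11-18 through 2028-01-10: 2027-11-18 through 2027-11-18, 2027-11-25 through 2027-12-07, 2027-12-14 through 2027-12-25, 2028-01-07 through 2028-01-10.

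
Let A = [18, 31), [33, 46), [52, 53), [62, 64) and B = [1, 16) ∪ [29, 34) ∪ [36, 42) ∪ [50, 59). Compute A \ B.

[18, 31) with B removed leaves [18, 29).
[33, 46) with B removed leaves [34, 36), [42, 46).
[52, 53) lies entirely inside B → drops out.
[62, 64) is untouched.

[18, 29) ∪ [34, 36) ∪ [42, 46) ∪ [62, 64)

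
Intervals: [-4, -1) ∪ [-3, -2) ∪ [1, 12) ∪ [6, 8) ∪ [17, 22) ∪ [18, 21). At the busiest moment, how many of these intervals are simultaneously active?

2

Sweep endpoints in order; track running count of active intervals.
Peak of 2 reached at -3.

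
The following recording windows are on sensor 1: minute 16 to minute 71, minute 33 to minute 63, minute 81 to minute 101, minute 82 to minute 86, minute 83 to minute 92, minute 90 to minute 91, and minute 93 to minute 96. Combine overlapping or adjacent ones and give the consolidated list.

minute 33 to minute 63 overlaps/touches minute 16 to minute 71 → extend to minute 16 to minute 71.
minute 81 to minute 101 is disjoint → start new block.
minute 82 to minute 86 overlaps/touches minute 81 to minute 101 → extend to minute 81 to minute 101.
minute 83 to minute 92 overlaps/touches minute 81 to minute 101 → extend to minute 81 to minute 101.
minute 90 to minute 91 overlaps/touches minute 81 to minute 101 → extend to minute 81 to minute 101.
minute 93 to minute 96 overlaps/touches minute 81 to minute 101 → extend to minute 81 to minute 101.

minute 16 to minute 71, minute 81 to minute 101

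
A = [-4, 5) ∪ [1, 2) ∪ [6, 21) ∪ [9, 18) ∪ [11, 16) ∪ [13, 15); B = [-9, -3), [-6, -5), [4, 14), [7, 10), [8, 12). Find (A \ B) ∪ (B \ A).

[-9, -4) ∪ [-3, 4) ∪ [5, 6) ∪ [14, 21)

First set merges to [-4, 5), [6, 21).
Second set merges to [-9, -3), [4, 14).
A but not B: [-3, 4), [14, 21).
B but not A: [-9, -4), [5, 6).
Combining gives A △ B.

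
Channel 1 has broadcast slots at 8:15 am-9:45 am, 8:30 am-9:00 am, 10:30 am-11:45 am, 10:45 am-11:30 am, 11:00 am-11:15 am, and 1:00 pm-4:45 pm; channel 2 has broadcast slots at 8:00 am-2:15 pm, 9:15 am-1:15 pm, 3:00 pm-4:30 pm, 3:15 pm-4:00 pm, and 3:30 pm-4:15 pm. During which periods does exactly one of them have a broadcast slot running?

First set merges to 8:15 am–9:45 am, 10:30 am–11:45 am, 1:00 pm–4:45 pm.
Second set merges to 8:00 am–2:15 pm, 3:00 pm–4:30 pm.
A but not B: 2:15 pm–3:00 pm, 4:30 pm–4:45 pm.
B but not A: 8:00 am–8:15 am, 9:45 am–10:30 am, 11:45 am–1:00 pm.
Combining gives A △ B.

8:00 am–8:15 am, 9:45 am–10:30 am, 11:45 am–1:00 pm, 2:15 pm–3:00 pm, 4:30 pm–4:45 pm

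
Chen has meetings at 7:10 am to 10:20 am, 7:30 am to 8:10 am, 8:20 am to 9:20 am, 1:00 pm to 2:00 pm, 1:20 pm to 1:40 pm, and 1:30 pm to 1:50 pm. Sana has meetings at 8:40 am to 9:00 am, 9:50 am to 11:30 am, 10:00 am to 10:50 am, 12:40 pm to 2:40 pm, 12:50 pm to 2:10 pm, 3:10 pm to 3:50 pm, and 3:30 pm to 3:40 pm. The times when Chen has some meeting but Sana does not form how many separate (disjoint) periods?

2

A, merged: 7:10 am-10:20 am, 1:00 pm-2:00 pm.
B, merged: 8:40 am-9:00 am, 9:50 am-11:30 am, 12:40 pm-2:40 pm, 3:10 pm-3:50 pm.
A \ B = 7:10 am-8:40 am, 9:00 am-9:50 am.
That is 2 disjoint pieces.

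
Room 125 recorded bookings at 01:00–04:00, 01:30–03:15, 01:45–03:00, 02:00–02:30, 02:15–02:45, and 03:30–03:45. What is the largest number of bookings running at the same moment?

Walk the sorted start/end points keeping a running depth.
The depth first hits 5 at 02:15.

5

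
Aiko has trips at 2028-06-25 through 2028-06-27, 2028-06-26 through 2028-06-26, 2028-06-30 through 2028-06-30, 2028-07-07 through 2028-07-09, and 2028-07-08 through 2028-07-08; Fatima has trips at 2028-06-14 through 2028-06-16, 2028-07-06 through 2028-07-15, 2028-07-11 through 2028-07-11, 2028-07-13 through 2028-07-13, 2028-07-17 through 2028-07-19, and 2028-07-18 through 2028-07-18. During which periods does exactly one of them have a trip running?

2028-06-14 through 2028-06-16, 2028-06-25 through 2028-06-27, 2028-06-30 through 2028-06-30, 2028-07-06 through 2028-07-06, 2028-07-10 through 2028-07-15, 2028-07-17 through 2028-07-19

Merge the first list: 2028-06-25 through 2028-06-27, 2028-06-30 through 2028-06-30, 2028-07-07 through 2028-07-09.
Merge the second list: 2028-06-14 through 2028-06-16, 2028-07-06 through 2028-07-15, 2028-07-17 through 2028-07-19.
Only in the first: 2028-06-25 through 2028-06-27, 2028-06-30 through 2028-06-30.
Only in the second: 2028-06-14 through 2028-06-16, 2028-07-06 through 2028-07-06, 2028-07-10 through 2028-07-15, 2028-07-17 through 2028-07-19.
Together these are the periods covered by exactly one.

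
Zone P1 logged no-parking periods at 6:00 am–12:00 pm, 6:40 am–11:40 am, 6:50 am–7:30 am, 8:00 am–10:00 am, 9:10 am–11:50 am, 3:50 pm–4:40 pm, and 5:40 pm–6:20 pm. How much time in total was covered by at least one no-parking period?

Merged: 6:00 am–12:00 pm, 3:50 pm–4:40 pm, 5:40 pm–6:20 pm.
Lengths: 6 h + 50 min + 40 min = 7 h 30 min.

7 h 30 min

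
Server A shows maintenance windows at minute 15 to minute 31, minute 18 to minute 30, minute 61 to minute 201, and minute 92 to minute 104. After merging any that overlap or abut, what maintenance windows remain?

minute 15 to minute 31, minute 61 to minute 201

minute 18 to minute 30 overlaps/touches minute 15 to minute 31 → extend to minute 15 to minute 31.
minute 61 to minute 201 is disjoint → start new block.
minute 92 to minute 104 overlaps/touches minute 61 to minute 201 → extend to minute 61 to minute 201.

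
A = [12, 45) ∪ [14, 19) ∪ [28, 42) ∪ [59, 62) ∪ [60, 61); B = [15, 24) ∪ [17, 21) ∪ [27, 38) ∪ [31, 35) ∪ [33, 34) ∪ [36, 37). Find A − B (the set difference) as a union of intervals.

Merge the first list: [12, 45), [59, 62).
Merge the second list: [15, 24), [27, 38).
[12, 45) \ B = [12, 15), [24, 27), [38, 45).
[59, 62): nothing removed.

[12, 15) ∪ [24, 27) ∪ [38, 45) ∪ [59, 62)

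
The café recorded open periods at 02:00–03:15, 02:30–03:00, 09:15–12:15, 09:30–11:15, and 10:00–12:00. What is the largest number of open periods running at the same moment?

Sweep endpoints in order; track running count of active intervals.
Peak of 3 reached at 10:00.

3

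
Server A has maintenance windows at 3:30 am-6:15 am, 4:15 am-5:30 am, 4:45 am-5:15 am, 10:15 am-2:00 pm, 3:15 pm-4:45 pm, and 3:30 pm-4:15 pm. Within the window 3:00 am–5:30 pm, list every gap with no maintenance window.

3:00 am–3:30 am, 6:15 am–10:15 am, 2:00 pm–3:15 pm, 4:45 pm–5:30 pm

The merged coverage is 3:30 am–6:15 am, 10:15 am–2:00 pm, 3:15 pm–4:45 pm.
Gaps within 3:00 am–5:30 pm: 3:00 am–3:30 am, 6:15 am–10:15 am, 2:00 pm–3:15 pm, 4:45 pm–5:30 pm.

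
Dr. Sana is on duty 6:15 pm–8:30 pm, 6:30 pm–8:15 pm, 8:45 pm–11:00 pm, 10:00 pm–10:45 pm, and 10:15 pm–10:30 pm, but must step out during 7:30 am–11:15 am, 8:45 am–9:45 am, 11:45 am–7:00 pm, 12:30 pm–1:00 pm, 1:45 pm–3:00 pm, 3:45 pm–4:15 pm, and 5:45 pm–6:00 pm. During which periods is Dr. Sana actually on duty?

Merge the first list: 6:15 pm-8:30 pm, 8:45 pm-11:00 pm.
Merge the second list: 7:30 am-11:15 am, 11:45 am-7:00 pm.
6:15 pm-8:30 pm with B removed leaves 7:00 pm-8:30 pm.
8:45 pm-11:00 pm is untouched.

7:00 pm-8:30 pm, 8:45 pm-11:00 pm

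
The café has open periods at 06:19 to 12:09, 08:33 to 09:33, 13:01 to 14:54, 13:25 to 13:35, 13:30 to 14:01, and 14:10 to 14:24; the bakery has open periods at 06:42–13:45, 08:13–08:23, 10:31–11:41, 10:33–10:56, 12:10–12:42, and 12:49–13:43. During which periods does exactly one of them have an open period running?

06:19–06:42, 12:09–13:01, 13:45–14:54

Merge the first list: 06:19–12:09, 13:01–14:54.
Merge the second list: 06:42–13:45.
A but not B: 06:19–06:42, 13:45–14:54.
B but not A: 12:09–13:01.
Combining gives A △ B.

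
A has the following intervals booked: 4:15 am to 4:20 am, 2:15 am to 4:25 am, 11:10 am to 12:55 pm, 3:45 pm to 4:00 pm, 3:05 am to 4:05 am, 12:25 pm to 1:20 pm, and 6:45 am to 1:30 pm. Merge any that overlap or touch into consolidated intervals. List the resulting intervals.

Sort by start: 2:15 am-4:25 am, 3:05 am-4:05 am, 4:15 am-4:20 am, 6:45 am-1:30 pm, 11:10 am-12:55 pm, 12:25 pm-1:20 pm, 3:45 pm-4:00 pm.
3:05 am-4:05 am overlaps/touches 2:15 am-4:25 am → extend to 2:15 am-4:25 am.
4:15 am-4:20 am overlaps/touches 2:15 am-4:25 am → extend to 2:15 am-4:25 am.
6:45 am-1:30 pm is disjoint → start new block.
11:10 am-12:55 pm overlaps/touches 6:45 am-1:30 pm → extend to 6:45 am-1:30 pm.
12:25 pm-1:20 pm overlaps/touches 6:45 am-1:30 pm → extend to 6:45 am-1:30 pm.
3:45 pm-4:00 pm is disjoint → start new block.

2:15 am-4:25 am, 6:45 am-1:30 pm, 3:45 pm-4:00 pm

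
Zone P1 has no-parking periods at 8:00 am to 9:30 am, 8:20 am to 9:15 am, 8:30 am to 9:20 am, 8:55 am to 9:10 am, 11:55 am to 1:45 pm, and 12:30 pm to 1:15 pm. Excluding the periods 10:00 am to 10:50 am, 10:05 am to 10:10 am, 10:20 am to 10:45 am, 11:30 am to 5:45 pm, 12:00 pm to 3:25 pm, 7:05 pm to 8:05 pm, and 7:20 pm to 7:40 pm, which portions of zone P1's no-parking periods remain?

A, merged: 8:00 am–9:30 am, 11:55 am–1:45 pm.
B, merged: 10:00 am–10:50 am, 11:30 am–5:45 pm, 7:05 pm–8:05 pm.
8:00 am–9:30 am: no B overlap → unchanged.
11:55 am–1:45 pm: fully covered by B → removed.

8:00 am–9:30 am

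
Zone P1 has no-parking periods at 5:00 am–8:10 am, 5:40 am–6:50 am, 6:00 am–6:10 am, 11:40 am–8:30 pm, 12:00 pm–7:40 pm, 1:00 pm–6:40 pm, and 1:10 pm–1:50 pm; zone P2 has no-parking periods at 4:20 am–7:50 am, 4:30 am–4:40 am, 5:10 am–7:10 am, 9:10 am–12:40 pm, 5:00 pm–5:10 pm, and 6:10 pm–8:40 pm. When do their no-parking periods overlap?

Merge the first list: 5:00 am-8:10 am, 11:40 am-8:30 pm.
Merge the second list: 4:20 am-7:50 am, 9:10 am-12:40 pm, 5:00 pm-5:10 pm, 6:10 pm-8:40 pm.
5:00 am-8:10 am overlaps B on 5:00 am-7:50 am.
11:40 am-8:30 pm overlaps B on 11:40 am-12:40 pm, 5:00 pm-5:10 pm, 6:10 pm-8:30 pm.

5:00 am-7:50 am, 11:40 am-12:40 pm, 5:00 pm-5:10 pm, 6:10 pm-8:30 pm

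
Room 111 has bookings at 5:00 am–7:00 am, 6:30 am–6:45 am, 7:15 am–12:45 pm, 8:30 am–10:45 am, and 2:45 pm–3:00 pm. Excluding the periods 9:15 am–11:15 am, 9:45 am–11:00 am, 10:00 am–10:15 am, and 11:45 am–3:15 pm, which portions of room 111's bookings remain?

5:00 am–7:00 am, 7:15 am–9:15 am, 11:15 am–11:45 am

A, merged: 5:00 am–7:00 am, 7:15 am–12:45 pm, 2:45 pm–3:00 pm.
B, merged: 9:15 am–11:15 am, 11:45 am–3:15 pm.
5:00 am–7:00 am: no B overlap → unchanged.
7:15 am–12:45 pm minus B → 7:15 am–9:15 am, 11:15 am–11:45 am.
2:45 pm–3:00 pm: fully covered by B → removed.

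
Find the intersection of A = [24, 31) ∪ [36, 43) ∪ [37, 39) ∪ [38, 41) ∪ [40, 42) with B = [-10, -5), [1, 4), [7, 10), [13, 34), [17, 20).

A, merged: [24, 31), [36, 43).
B, merged: [-10, -5), [1, 4), [7, 10), [13, 34).
[24, 31) ∩ B → [24, 31).
[36, 43) meets no B interval.

[24, 31)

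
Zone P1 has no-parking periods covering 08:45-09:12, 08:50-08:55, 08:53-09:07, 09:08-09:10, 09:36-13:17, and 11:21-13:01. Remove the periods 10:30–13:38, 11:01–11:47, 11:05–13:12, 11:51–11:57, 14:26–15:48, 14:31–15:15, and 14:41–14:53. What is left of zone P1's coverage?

First set merges to 08:45–09:12, 09:36–13:17.
Second set merges to 10:30–13:38, 14:26–15:48.
08:45–09:12: no B overlap → unchanged.
09:36–13:17 minus B → 09:36–10:30.

08:45–09:12, 09:36–10:30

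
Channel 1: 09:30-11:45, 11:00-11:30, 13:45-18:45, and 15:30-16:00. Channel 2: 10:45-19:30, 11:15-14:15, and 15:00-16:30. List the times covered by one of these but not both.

A, merged: 09:30–11:45, 13:45–18:45.
B, merged: 10:45–19:30.
A but not B: 09:30–10:45.
B but not A: 11:45–13:45, 18:45–19:30.
Combining gives A △ B.

09:30–10:45, 11:45–13:45, 18:45–19:30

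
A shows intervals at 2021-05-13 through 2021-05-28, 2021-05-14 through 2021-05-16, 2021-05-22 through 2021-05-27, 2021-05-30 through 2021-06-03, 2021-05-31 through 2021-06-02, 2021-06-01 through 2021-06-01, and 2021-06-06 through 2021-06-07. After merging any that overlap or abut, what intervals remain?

2021-05-13 through 2021-05-28, 2021-05-30 through 2021-06-03, 2021-06-06 through 2021-06-07

2021-05-14 through 2021-05-16 overlaps/touches 2021-05-13 through 2021-05-28 → extend to 2021-05-13 through 2021-05-28.
2021-05-22 through 2021-05-27 overlaps/touches 2021-05-13 through 2021-05-28 → extend to 2021-05-13 through 2021-05-28.
2021-05-30 through 2021-06-03 is disjoint → start new block.
2021-05-31 through 2021-06-02 overlaps/touches 2021-05-30 through 2021-06-03 → extend to 2021-05-30 through 2021-06-03.
2021-06-01 through 2021-06-01 overlaps/touches 2021-05-30 through 2021-06-03 → extend to 2021-05-30 through 2021-06-03.
2021-06-06 through 2021-06-07 is disjoint → start new block.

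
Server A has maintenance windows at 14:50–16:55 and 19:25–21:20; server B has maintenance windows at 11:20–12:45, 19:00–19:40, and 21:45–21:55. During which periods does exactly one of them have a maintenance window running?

A \ B = 14:50–16:55, 19:40–21:20.
B \ A = 11:20–12:45, 19:00–19:25, 21:45–21:55.
Union of the two gives the symmetric difference.

11:20–12:45, 14:50–16:55, 19:00–19:25, 19:40–21:20, 21:45–21:55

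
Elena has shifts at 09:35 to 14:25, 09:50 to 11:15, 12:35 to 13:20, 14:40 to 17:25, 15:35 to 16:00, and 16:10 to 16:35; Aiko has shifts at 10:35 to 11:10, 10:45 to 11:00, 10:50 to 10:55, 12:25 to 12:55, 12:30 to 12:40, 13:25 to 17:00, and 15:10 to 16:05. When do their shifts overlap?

First set merges to 09:35–14:25, 14:40–17:25.
Second set merges to 10:35–11:10, 12:25–12:55, 13:25–17:00.
09:35–14:25 overlaps B on 10:35–11:10, 12:25–12:55, 13:25–14:25.
14:40–17:25 overlaps B on 14:40–17:00.

10:35–11:10, 12:25–12:55, 13:25–14:25, 14:40–17:00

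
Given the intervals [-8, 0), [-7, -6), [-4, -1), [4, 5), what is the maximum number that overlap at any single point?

Walk the sorted start/end points keeping a running depth.
The depth first hits 2 at -7.

2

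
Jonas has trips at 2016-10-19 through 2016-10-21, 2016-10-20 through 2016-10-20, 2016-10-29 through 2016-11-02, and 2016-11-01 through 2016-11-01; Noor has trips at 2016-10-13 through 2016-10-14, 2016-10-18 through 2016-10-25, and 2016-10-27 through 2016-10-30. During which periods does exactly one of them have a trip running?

2016-10-13 through 2016-10-14, 2016-10-18 through 2016-10-18, 2016-10-22 through 2016-10-25, 2016-10-27 through 2016-10-28, 2016-10-31 through 2016-11-02

A, merged: 2016-10-19 through 2016-10-21, 2016-10-29 through 2016-11-02.
A but not B: 2016-10-31 through 2016-11-02.
B but not A: 2016-10-13 through 2016-10-14, 2016-10-18 through 2016-10-18, 2016-10-22 through 2016-10-25, 2016-10-27 through 2016-10-28.
Combining gives A △ B.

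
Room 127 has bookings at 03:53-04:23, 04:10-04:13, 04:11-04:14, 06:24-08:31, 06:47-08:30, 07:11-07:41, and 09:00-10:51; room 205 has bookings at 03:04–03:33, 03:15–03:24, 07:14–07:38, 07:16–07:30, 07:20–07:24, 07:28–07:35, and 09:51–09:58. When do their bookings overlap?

07:14-07:38, 09:51-09:58

A, merged: 03:53-04:23, 06:24-08:31, 09:00-10:51.
B, merged: 03:04-03:33, 07:14-07:38, 09:51-09:58.
03:53-04:23: no overlap with the second set.
06:24-08:31 meets the second set on 07:14-07:38.
09:00-10:51 meets the second set on 09:51-09:58.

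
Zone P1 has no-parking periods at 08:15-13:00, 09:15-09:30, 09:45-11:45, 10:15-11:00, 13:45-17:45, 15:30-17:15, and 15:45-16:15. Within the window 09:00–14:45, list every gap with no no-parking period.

Covered (merged): 08:15–13:00, 13:45–17:45.
Gaps within 09:00–14:45: 13:00–13:45.

13:00–13:45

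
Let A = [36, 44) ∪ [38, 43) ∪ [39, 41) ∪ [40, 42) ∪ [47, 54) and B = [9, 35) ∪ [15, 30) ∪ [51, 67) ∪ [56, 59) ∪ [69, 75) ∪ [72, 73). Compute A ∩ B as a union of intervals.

[51, 54)

Merge the first list: [36, 44), [47, 54).
Merge the second list: [9, 35), [51, 67), [69, 75).
[36, 44) meets no B interval.
[47, 54) ∩ B → [51, 54).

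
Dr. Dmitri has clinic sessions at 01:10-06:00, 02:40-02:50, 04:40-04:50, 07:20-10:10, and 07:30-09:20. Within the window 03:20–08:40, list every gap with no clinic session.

After merging, the occupied span is 01:10-06:00, 07:20-10:10.
Complement within 03:20-08:40: 06:00-07:20.

06:00-07:20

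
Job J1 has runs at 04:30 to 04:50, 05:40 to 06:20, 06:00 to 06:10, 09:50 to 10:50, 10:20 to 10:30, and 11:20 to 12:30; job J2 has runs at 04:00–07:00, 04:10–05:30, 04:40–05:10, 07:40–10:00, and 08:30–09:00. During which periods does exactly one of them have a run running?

A, merged: 04:30–04:50, 05:40–06:20, 09:50–10:50, 11:20–12:30.
B, merged: 04:00–07:00, 07:40–10:00.
Only in the first: 10:00–10:50, 11:20–12:30.
Only in the second: 04:00–04:30, 04:50–05:40, 06:20–07:00, 07:40–09:50.
Together these are the periods covered by exactly one.

04:00–04:30, 04:50–05:40, 06:20–07:00, 07:40–09:50, 10:00–10:50, 11:20–12:30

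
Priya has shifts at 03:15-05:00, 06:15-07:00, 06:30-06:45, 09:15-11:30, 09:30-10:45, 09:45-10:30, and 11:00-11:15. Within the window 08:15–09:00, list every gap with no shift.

08:15–09:00

After merging, the occupied span is 03:15–05:00, 06:15–07:00, 09:15–11:30.
Uncovered inside 08:15–09:00: 08:15–09:00.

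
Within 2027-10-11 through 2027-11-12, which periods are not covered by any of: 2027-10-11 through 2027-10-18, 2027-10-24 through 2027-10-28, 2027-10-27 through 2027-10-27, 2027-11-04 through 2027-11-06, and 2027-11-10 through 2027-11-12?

The merged coverage is 2027-10-11 through 2027-10-18, 2027-10-24 through 2027-10-28, 2027-11-04 through 2027-11-06, 2027-11-10 through 2027-11-12.
Uncovered inside 2027-10-11 through 2027-11-12: 2027-10-19 through 2027-10-23, 2027-10-29 through 2027-11-03, 2027-11-07 through 2027-11-09.

2027-10-19 through 2027-10-23, 2027-10-29 through 2027-11-03, 2027-11-07 through 2027-11-09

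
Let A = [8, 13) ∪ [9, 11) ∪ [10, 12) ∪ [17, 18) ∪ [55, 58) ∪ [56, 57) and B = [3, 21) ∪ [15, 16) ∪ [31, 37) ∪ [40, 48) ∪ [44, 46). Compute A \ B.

A, merged: [8, 13), [17, 18), [55, 58).
B, merged: [3, 21), [31, 37), [40, 48).
[8, 13): entirely removed.
[17, 18): entirely removed.
[55, 58): nothing removed.

[55, 58)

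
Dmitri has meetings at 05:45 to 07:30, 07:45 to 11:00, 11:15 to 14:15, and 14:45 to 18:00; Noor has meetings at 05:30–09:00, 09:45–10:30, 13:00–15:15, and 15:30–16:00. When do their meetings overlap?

05:45–07:30 meets the second set on 05:45–07:30.
07:45–11:00 meets the second set on 07:45–09:00, 09:45–10:30.
11:15–14:15 meets the second set on 13:00–14:15.
14:45–18:00 meets the second set on 14:45–15:15, 15:30–16:00.

05:45–07:30, 07:45–09:00, 09:45–10:30, 13:00–14:15, 14:45–15:15, 15:30–16:00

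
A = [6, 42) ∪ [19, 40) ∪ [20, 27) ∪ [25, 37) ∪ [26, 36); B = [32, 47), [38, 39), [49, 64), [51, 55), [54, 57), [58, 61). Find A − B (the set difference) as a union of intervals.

First set merges to [6, 42).
Second set merges to [32, 47), [49, 64).
[6, 42) minus B → [6, 32).

[6, 32)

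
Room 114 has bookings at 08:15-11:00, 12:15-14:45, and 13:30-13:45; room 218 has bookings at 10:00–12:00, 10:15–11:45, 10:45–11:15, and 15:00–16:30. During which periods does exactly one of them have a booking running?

Merge the first list: 08:15–11:00, 12:15–14:45.
Merge the second list: 10:00–12:00, 15:00–16:30.
A but not B: 08:15–10:00, 12:15–14:45.
B but not A: 11:00–12:00, 15:00–16:30.
Combining gives A △ B.

08:15–10:00, 11:00–12:00, 12:15–14:45, 15:00–16:30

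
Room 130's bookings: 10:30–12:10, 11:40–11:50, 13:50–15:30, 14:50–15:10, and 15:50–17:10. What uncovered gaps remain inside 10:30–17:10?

12:10–13:50, 15:30–15:50

The merged coverage is 10:30–12:10, 13:50–15:30, 15:50–17:10.
Complement within 10:30–17:10: 12:10–13:50, 15:30–15:50.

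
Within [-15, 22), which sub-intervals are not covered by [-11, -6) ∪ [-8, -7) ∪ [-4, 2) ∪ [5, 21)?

[-15, -11) ∪ [-6, -4) ∪ [2, 5) ∪ [21, 22)

After merging, the occupied span is [-11, -6), [-4, 2), [5, 21).
Gaps within [-15, 22): [-15, -11), [-6, -4), [2, 5), [21, 22).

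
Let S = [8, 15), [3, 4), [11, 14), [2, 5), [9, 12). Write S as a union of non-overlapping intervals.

Sort by start: [2, 5), [3, 4), [8, 15), [9, 12), [11, 14).
[3, 4) overlaps/touches [2, 5) → extend to [2, 5).
[8, 15) is disjoint → start new block.
[9, 12) overlaps/touches [8, 15) → extend to [8, 15).
[11, 14) overlaps/touches [8, 15) → extend to [8, 15).

[2, 5) ∪ [8, 15)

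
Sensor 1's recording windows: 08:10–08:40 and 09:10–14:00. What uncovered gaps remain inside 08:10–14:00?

Covered (merged): 08:10–08:40, 09:10–14:00.
Complement within 08:10–14:00: 08:40–09:10.

08:40–09:10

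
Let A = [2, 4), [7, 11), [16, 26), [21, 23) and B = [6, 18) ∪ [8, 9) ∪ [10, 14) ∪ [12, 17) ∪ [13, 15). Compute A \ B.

[2, 4) ∪ [18, 26)

Merge the first list: [2, 4), [7, 11), [16, 26).
Merge the second list: [6, 18).
[2, 4): no B overlap → unchanged.
[7, 11): fully covered by B → removed.
[16, 26) minus B → [18, 26).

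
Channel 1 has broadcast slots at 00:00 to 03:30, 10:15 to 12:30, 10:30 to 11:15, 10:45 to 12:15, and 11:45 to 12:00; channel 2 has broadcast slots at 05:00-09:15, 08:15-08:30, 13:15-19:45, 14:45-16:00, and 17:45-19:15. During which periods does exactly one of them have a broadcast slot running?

00:00–03:30, 05:00–09:15, 10:15–12:30, 13:15–19:45

A, merged: 00:00–03:30, 10:15–12:30.
B, merged: 05:00–09:15, 13:15–19:45.
Only in the first: 00:00–03:30, 10:15–12:30.
Only in the second: 05:00–09:15, 13:15–19:45.
Together these are the periods covered by exactly one.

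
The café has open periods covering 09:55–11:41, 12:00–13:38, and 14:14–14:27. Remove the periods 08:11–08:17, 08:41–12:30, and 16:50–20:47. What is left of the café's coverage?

12:30-13:38, 14:14-14:27

09:55-11:41: fully covered by B → removed.
12:00-13:38 minus B → 12:30-13:38.
14:14-14:27: no B overlap → unchanged.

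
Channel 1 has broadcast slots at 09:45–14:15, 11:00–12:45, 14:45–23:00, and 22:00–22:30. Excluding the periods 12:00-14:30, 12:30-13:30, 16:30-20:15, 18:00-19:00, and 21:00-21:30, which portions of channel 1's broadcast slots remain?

09:45–12:00, 14:45–16:30, 20:15–21:00, 21:30–23:00

First set merges to 09:45–14:15, 14:45–23:00.
Second set merges to 12:00–14:30, 16:30–20:15, 21:00–21:30.
09:45–14:15 with B removed leaves 09:45–12:00.
14:45–23:00 with B removed leaves 14:45–16:30, 20:15–21:00, 21:30–23:00.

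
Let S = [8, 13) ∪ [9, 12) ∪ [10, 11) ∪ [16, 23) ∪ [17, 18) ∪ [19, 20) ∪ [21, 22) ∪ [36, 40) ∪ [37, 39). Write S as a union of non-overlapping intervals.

[9, 12) overlaps/touches [8, 13) → extend to [8, 13).
[10, 11) overlaps/touches [8, 13) → extend to [8, 13).
[16, 23) is disjoint → start new block.
[17, 18) overlaps/touches [16, 23) → extend to [16, 23).
[19, 20) overlaps/touches [16, 23) → extend to [16, 23).
[21, 22) overlaps/touches [16, 23) → extend to [16, 23).
[36, 40) is disjoint → start new block.
[37, 39) overlaps/touches [36, 40) → extend to [36, 40).

[8, 13) ∪ [16, 23) ∪ [36, 40)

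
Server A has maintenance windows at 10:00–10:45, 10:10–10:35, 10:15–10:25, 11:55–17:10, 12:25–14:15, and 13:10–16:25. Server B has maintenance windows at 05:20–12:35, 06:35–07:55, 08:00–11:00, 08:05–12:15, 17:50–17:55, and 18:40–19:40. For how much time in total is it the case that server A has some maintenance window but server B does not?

Merge the first list: 10:00–10:45, 11:55–17:10.
Merge the second list: 05:20–12:35, 17:50–17:55, 18:40–19:40.
A \ B = 12:35–17:10.
Total: 4 h 35 min.

4 h 35 min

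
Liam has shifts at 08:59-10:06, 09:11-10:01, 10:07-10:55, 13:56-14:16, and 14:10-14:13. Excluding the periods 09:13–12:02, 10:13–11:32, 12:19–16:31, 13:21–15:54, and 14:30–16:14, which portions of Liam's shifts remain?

Merge the first list: 08:59–10:06, 10:07–10:55, 13:56–14:16.
Merge the second list: 09:13–12:02, 12:19–16:31.
08:59–10:06 with B removed leaves 08:59–09:13.
10:07–10:55 lies entirely inside B → drops out.
13:56–14:16 lies entirely inside B → drops out.

08:59–09:13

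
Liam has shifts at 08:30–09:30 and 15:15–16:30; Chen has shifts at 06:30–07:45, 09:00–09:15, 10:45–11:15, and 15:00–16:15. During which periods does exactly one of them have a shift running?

06:30–07:45, 08:30–09:00, 09:15–09:30, 10:45–11:15, 15:00–15:15, 16:15–16:30

Only in the first: 08:30–09:00, 09:15–09:30, 16:15–16:30.
Only in the second: 06:30–07:45, 10:45–11:15, 15:00–15:15.
Together these are the periods covered by exactly one.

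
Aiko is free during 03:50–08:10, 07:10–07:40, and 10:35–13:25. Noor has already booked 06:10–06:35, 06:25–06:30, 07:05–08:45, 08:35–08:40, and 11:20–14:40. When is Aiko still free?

Merge the first list: 03:50–08:10, 10:35–13:25.
Merge the second list: 06:10–06:35, 07:05–08:45, 11:20–14:40.
03:50–08:10 with B removed leaves 03:50–06:10, 06:35–07:05.
10:35–13:25 with B removed leaves 10:35–11:20.

03:50–06:10, 06:35–07:05, 10:35–11:20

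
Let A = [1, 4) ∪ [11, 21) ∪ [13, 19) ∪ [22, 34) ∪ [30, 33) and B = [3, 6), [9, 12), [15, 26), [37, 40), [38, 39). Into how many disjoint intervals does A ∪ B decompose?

Merge the first list: [1, 4), [11, 21), [22, 34).
Merge the second list: [3, 6), [9, 12), [15, 26), [37, 40).
A ∪ B = [1, 6), [9, 34), [37, 40).
That is 3 disjoint pieces.

3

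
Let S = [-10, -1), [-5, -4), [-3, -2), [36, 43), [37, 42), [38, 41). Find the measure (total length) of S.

Merged: [-10, -1), [36, 43).
Lengths: 9 + 7 = 16.

16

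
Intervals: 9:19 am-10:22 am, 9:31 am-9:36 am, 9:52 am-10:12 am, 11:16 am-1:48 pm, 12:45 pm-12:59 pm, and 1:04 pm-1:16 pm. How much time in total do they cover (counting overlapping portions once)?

3 h 35 min

Merged: 9:19 am–10:22 am, 11:16 am–1:48 pm.
Lengths: 1 h 3 min + 2 h 32 min = 3 h 35 min.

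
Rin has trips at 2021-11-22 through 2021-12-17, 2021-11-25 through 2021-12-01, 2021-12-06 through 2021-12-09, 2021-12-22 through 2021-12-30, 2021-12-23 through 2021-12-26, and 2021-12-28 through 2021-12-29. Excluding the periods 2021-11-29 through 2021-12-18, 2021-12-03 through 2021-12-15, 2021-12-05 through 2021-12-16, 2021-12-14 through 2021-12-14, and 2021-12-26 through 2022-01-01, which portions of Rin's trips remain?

2021-11-22 through 2021-11-28, 2021-12-22 through 2021-12-25

First set merges to 2021-11-22 through 2021-12-17, 2021-12-22 through 2021-12-30.
Second set merges to 2021-11-29 through 2021-12-18, 2021-12-26 through 2022-01-01.
2021-11-22 through 2021-12-17 with B removed leaves 2021-11-22 through 2021-11-28.
2021-12-22 through 2021-12-30 with B removed leaves 2021-12-22 through 2021-12-25.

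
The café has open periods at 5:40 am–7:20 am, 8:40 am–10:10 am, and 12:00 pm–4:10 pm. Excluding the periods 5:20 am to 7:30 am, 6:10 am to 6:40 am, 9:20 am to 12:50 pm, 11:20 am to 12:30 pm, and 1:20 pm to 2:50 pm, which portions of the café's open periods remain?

Merge the second list: 5:20 am–7:30 am, 9:20 am–12:50 pm, 1:20 pm–2:50 pm.
5:40 am–7:20 am lies entirely inside B → drops out.
8:40 am–10:10 am with B removed leaves 8:40 am–9:20 am.
12:00 pm–4:10 pm with B removed leaves 12:50 pm–1:20 pm, 2:50 pm–4:10 pm.

8:40 am–9:20 am, 12:50 pm–1:20 pm, 2:50 pm–4:10 pm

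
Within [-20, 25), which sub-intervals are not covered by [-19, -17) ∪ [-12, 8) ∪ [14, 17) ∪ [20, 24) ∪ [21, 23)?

[-20, -19) ∪ [-17, -12) ∪ [8, 14) ∪ [17, 20) ∪ [24, 25)

After merging, the occupied span is [-19, -17), [-12, 8), [14, 17), [20, 24).
Complement within [-20, 25): [-20, -19), [-17, -12), [8, 14), [17, 20), [24, 25).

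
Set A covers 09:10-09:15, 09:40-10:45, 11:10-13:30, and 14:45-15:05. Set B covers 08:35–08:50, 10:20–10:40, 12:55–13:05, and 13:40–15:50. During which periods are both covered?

09:10–09:15 meets no B interval.
09:40–10:45 ∩ B → 10:20–10:40.
11:10–13:30 ∩ B → 12:55–13:05.
14:45–15:05 ∩ B → 14:45–15:05.

10:20–10:40, 12:55–13:05, 14:45–15:05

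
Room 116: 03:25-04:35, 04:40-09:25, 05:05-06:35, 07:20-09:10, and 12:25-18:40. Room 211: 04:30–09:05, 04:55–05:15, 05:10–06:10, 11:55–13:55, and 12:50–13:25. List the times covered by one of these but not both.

First set merges to 03:25–04:35, 04:40–09:25, 12:25–18:40.
Second set merges to 04:30–09:05, 11:55–13:55.
A \ B = 03:25–04:30, 09:05–09:25, 13:55–18:40.
B \ A = 04:35–04:40, 11:55–12:25.
Union of the two gives the symmetric difference.

03:25–04:30, 04:35–04:40, 09:05–09:25, 11:55–12:25, 13:55–18:40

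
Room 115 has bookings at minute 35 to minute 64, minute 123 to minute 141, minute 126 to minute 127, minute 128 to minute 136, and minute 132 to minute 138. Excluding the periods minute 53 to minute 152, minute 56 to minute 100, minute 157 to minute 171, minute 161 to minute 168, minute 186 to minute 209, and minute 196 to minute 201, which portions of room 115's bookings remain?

minute 35 to minute 53

First set merges to minute 35 to minute 64, minute 123 to minute 141.
Second set merges to minute 53 to minute 152, minute 157 to minute 171, minute 186 to minute 209.
minute 35 to minute 64 \ B = minute 35 to minute 53.
minute 123 to minute 141: entirely removed.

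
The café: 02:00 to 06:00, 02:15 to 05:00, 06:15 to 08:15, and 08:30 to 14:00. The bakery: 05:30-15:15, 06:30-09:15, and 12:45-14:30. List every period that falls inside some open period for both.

First set merges to 02:00–06:00, 06:15–08:15, 08:30–14:00.
Second set merges to 05:30–15:15.
02:00–06:00 ∩ B → 05:30–06:00.
06:15–08:15 ∩ B → 06:15–08:15.
08:30–14:00 ∩ B → 08:30–14:00.

05:30–06:00, 06:15–08:15, 08:30–14:00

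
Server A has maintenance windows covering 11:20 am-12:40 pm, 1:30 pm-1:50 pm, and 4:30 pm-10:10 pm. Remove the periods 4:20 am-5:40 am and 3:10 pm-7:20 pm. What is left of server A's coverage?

11:20 am–12:40 pm, 1:30 pm–1:50 pm, 7:20 pm–10:10 pm

11:20 am–12:40 pm: no B overlap → unchanged.
1:30 pm–1:50 pm: no B overlap → unchanged.
4:30 pm–10:10 pm minus B → 7:20 pm–10:10 pm.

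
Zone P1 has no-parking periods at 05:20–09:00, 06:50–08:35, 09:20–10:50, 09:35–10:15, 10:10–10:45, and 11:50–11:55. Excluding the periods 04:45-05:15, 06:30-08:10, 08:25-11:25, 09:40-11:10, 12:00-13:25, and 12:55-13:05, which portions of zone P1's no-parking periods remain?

Merge the first list: 05:20-09:00, 09:20-10:50, 11:50-11:55.
Merge the second list: 04:45-05:15, 06:30-08:10, 08:25-11:25, 12:00-13:25.
05:20-09:00 with B removed leaves 05:20-06:30, 08:10-08:25.
09:20-10:50 lies entirely inside B → drops out.
11:50-11:55 is untouched.

05:20-06:30, 08:10-08:25, 11:50-11:55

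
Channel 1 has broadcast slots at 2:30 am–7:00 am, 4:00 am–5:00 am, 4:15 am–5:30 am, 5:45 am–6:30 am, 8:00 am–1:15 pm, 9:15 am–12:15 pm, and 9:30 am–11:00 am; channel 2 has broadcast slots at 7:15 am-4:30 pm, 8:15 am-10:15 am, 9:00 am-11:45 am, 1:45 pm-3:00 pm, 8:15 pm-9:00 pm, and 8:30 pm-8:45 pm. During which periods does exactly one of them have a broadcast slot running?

A, merged: 2:30 am–7:00 am, 8:00 am–1:15 pm.
B, merged: 7:15 am–4:30 pm, 8:15 pm–9:00 pm.
Only in the first: 2:30 am–7:00 am.
Only in the second: 7:15 am–8:00 am, 1:15 pm–4:30 pm, 8:15 pm–9:00 pm.
Together these are the periods covered by exactly one.

2:30 am–7:00 am, 7:15 am–8:00 am, 1:15 pm–4:30 pm, 8:15 pm–9:00 pm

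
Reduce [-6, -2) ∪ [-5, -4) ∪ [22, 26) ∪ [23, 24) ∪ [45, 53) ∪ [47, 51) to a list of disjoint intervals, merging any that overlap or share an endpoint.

[-5, -4) overlaps/touches [-6, -2) → extend to [-6, -2).
[22, 26) is disjoint → start new block.
[23, 24) overlaps/touches [22, 26) → extend to [22, 26).
[45, 53) is disjoint → start new block.
[47, 51) overlaps/touches [45, 53) → extend to [45, 53).

[-6, -2) ∪ [22, 26) ∪ [45, 53)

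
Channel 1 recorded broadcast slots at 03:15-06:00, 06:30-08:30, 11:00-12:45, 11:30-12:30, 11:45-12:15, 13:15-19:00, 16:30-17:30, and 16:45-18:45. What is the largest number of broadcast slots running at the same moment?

Sweep endpoints in order; track running count of active intervals.
Peak of 3 reached at 11:45.

3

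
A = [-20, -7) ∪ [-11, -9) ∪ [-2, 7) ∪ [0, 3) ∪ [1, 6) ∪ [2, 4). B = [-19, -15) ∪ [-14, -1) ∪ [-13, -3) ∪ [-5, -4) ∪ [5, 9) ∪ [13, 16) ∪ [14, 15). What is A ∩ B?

Merge the first list: [-20, -7), [-2, 7).
Merge the second list: [-19, -15), [-14, -1), [5, 9), [13, 16).
[-20, -7) overlaps B on [-19, -15), [-14, -7).
[-2, 7) overlaps B on [-2, -1), [5, 7).

[-19, -15) ∪ [-14, -7) ∪ [-2, -1) ∪ [5, 7)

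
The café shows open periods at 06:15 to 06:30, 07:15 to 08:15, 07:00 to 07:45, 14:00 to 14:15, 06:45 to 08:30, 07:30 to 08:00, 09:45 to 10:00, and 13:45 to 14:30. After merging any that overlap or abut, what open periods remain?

Sort by start: 06:15-06:30, 06:45-08:30, 07:00-07:45, 07:15-08:15, 07:30-08:00, 09:45-10:00, 13:45-14:30, 14:00-14:15.
06:45-08:30 is disjoint → start new block.
07:00-07:45 overlaps/touches 06:45-08:30 → extend to 06:45-08:30.
07:15-08:15 overlaps/touches 06:45-08:30 → extend to 06:45-08:30.
07:30-08:00 overlaps/touches 06:45-08:30 → extend to 06:45-08:30.
09:45-10:00 is disjoint → start new block.
13:45-14:30 is disjoint → start new block.
14:00-14:15 overlaps/touches 13:45-14:30 → extend to 13:45-14:30.

06:15-06:30, 06:45-08:30, 09:45-10:00, 13:45-14:30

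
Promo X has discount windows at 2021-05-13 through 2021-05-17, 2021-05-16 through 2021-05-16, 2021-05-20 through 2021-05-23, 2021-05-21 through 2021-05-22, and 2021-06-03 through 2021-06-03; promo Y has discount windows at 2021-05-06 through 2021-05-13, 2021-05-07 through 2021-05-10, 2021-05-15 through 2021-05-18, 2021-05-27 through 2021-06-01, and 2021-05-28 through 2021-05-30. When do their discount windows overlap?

First set merges to 2021-05-13 through 2021-05-17, 2021-05-20 through 2021-05-23, 2021-06-03 through 2021-06-03.
Second set merges to 2021-05-06 through 2021-05-13, 2021-05-15 through 2021-05-18, 2021-05-27 through 2021-06-01.
2021-05-13 through 2021-05-17 ∩ B → 2021-05-13 through 2021-05-13, 2021-05-15 through 2021-05-17.
2021-05-20 through 2021-05-23 meets no B interval.
2021-06-03 through 2021-06-03 meets no B interval.

2021-05-13 through 2021-05-13, 2021-05-15 through 2021-05-17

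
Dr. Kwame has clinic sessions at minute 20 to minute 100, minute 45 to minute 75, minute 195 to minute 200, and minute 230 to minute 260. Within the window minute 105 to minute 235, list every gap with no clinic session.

After merging, the occupied span is minute 20 to minute 100, minute 195 to minute 200, minute 230 to minute 260.
Gaps within minute 105 to minute 235: minute 105 to minute 195, minute 200 to minute 230.

minute 105 to minute 195, minute 200 to minute 230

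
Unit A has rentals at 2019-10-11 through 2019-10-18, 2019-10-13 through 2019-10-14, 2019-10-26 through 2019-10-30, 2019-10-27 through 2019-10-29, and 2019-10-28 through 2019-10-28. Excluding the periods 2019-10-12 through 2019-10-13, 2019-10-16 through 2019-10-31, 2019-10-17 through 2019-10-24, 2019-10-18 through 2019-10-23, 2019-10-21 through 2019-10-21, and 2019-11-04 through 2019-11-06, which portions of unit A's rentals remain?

2019-10-11 through 2019-10-11, 2019-10-14 through 2019-10-15

A, merged: 2019-10-11 through 2019-10-18, 2019-10-26 through 2019-10-30.
B, merged: 2019-10-12 through 2019-10-13, 2019-10-16 through 2019-10-31, 2019-11-04 through 2019-11-06.
2019-10-11 through 2019-10-18 minus B → 2019-10-11 through 2019-10-11, 2019-10-14 through 2019-10-15.
2019-10-26 through 2019-10-30: fully covered by B → removed.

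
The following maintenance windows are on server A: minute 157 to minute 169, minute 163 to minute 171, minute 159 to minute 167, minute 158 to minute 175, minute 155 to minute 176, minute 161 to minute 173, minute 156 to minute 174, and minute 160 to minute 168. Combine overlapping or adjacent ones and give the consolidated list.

minute 155 to minute 176

Sort by start: minute 155 to minute 176, minute 156 to minute 174, minute 157 to minute 169, minute 158 to minute 175, minute 159 to minute 167, minute 160 to minute 168, minute 161 to minute 173, minute 163 to minute 171.
minute 156 to minute 174 overlaps/touches minute 155 to minute 176 → extend to minute 155 to minute 176.
minute 157 to minute 169 overlaps/touches minute 155 to minute 176 → extend to minute 155 to minute 176.
minute 158 to minute 175 overlaps/touches minute 155 to minute 176 → extend to minute 155 to minute 176.
minute 159 to minute 167 overlaps/touches minute 155 to minute 176 → extend to minute 155 to minute 176.
minute 160 to minute 168 overlaps/touches minute 155 to minute 176 → extend to minute 155 to minute 176.
minute 161 to minute 173 overlaps/touches minute 155 to minute 176 → extend to minute 155 to minute 176.
minute 163 to minute 171 overlaps/touches minute 155 to minute 176 → extend to minute 155 to minute 176.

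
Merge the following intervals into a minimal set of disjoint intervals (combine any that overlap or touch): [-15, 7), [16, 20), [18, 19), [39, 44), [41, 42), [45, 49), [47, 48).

[-15, 7) ∪ [16, 20) ∪ [39, 44) ∪ [45, 49)

[16, 20) is disjoint → start new block.
[18, 19) overlaps/touches [16, 20) → extend to [16, 20).
[39, 44) is disjoint → start new block.
[41, 42) overlaps/touches [39, 44) → extend to [39, 44).
[45, 49) is disjoint → start new block.
[47, 48) overlaps/touches [45, 49) → extend to [45, 49).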